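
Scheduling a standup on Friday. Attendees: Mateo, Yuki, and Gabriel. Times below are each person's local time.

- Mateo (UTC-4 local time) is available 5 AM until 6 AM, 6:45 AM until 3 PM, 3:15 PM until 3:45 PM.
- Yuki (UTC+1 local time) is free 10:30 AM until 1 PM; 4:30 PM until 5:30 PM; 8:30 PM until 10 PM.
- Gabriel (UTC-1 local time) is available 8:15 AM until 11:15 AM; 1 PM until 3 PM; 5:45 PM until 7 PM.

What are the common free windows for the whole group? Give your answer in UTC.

Mateo in UTC: 09:00-10:00, 10:45-19:00, 19:15-19:45 (add 4h to convert from UTC-4).
Yuki in UTC: 09:30-12:00, 15:30-16:30, 19:30-21:00 (subtract 1h to convert from UTC+1).
Gabriel in UTC: 09:15-12:15, 14:00-16:00, 18:45-20:00 (add 1h to convert from UTC-1).
Mateo ∩ Yuki: 09:30-10:00, 10:45-12:00, 15:30-16:30, 19:30-19:45.
Mateo ∩ Yuki ∩ Gabriel: 09:30-10:00, 10:45-12:00, 15:30-16:00, 19:30-19:45.

09:30-10:00, 10:45-12:00, 15:30-16:00, 19:30-19:45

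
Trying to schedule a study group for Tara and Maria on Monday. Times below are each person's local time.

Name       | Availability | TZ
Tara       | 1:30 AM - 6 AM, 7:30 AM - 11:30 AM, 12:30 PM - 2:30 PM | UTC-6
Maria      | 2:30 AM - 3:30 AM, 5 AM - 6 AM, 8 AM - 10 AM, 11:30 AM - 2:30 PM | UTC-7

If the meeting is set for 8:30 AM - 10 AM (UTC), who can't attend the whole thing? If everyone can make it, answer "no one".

Tara in UTC: 07:30-12:00, 13:30-17:30, 18:30-20:30 (add 6h to convert from UTC-6).
Maria in UTC: 09:30-10:30, 12:00-13:00, 15:00-17:00, 18:30-21:30 (add 7h to convert from UTC-7).
Tara: free for 08:30-10:00. Maria: not fully free for 08:30-10:00.

Maria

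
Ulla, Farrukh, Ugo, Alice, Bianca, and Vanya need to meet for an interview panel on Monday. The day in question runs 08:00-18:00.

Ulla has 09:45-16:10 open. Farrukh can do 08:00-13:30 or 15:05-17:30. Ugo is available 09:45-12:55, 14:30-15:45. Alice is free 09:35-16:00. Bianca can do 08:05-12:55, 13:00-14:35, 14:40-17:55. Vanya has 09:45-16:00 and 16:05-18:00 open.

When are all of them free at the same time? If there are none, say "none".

Ulla ∩ Farrukh: 09:45-13:30, 15:05-16:10.
Ulla ∩ Farrukh ∩ Ugo: 09:45-12:55, 15:05-15:45.
Ulla ∩ Farrukh ∩ Ugo ∩ Alice: 09:45-12:55, 15:05-15:45.
Ulla ∩ Farrukh ∩ Ugo ∩ Alice ∩ Bianca: 09:45-12:55, 15:05-15:45.
Ulla ∩ Farrukh ∩ Ugo ∩ Alice ∩ Bianca ∩ Vanya: 09:45-12:55, 15:05-15:45.

09:45-12:55, 15:05-15:45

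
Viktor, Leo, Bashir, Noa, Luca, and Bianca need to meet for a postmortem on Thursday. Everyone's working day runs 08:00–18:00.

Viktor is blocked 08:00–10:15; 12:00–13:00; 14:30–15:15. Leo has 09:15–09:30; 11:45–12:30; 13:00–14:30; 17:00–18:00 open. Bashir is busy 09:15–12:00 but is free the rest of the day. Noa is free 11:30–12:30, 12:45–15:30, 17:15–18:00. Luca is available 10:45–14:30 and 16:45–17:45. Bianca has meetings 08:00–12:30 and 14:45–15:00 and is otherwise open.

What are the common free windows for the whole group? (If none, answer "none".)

13:00-14:30, 17:15-17:45

Viktor free: 10:15-12:00, 13:00-14:30, 15:15-18:00 (invert busy blocks within the working day).
Leo free: 09:15-09:30, 11:45-12:30, 13:00-14:30, 17:00-18:00.
Bashir free: 08:00-09:15, 12:00-18:00 (invert busy blocks within the working day).
Noa free: 11:30-12:30, 12:45-15:30, 17:15-18:00.
Luca free: 10:45-14:30, 16:45-17:45.
Bianca free: 12:30-14:45, 15:00-18:00 (invert busy blocks within the working day).
Viktor ∩ Leo: 11:45-12:00, 13:00-14:30, 17:00-18:00.
Viktor ∩ Leo ∩ Bashir: 13:00-14:30, 17:00-18:00.
Viktor ∩ Leo ∩ Bashir ∩ Noa: 13:00-14:30, 17:15-18:00.
Viktor ∩ Leo ∩ Bashir ∩ Noa ∩ Luca: 13:00-14:30, 17:15-17:45.
Viktor ∩ Leo ∩ Bashir ∩ Noa ∩ Luca ∩ Bianca: 13:00-14:30, 17:15-17:45.
So the common availability across everyone is 13:00-14:30, 17:15-17:45.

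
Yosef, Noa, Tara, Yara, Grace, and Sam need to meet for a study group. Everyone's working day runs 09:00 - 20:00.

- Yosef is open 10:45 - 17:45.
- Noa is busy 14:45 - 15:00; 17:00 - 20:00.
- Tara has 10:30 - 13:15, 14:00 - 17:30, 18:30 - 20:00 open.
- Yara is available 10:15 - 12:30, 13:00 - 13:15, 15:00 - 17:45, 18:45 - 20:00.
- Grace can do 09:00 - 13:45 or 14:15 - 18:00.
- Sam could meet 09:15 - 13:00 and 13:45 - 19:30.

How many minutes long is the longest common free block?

Yosef free: 10:45-17:45.
Noa free: 09:00-14:45, 15:00-17:00 (invert busy blocks within the working day).
Tara free: 10:30-13:15, 14:00-17:30, 18:30-20:00.
Yara free: 10:15-12:30, 13:00-13:15, 15:00-17:45, 18:45-20:00.
Grace free: 09:00-13:45, 14:15-18:00.
Sam free: 09:15-13:00, 13:45-19:30.
Yosef ∩ Noa: 10:45-14:45, 15:00-17:00.
Yosef ∩ Noa ∩ Tara: 10:45-13:15, 14:00-14:45, 15:00-17:00.
Yosef ∩ Noa ∩ Tara ∩ Yara: 10:45-12:30, 13:00-13:15, 15:00-17:00.
Yosef ∩ Noa ∩ Tara ∩ Yara ∩ Grace: 10:45-12:30, 13:00-13:15, 15:00-17:00.
Yosef ∩ Noa ∩ Tara ∩ Yara ∩ Grace ∩ Sam: 10:45-12:30, 15:00-17:00.
Those are the intersection windows.
The longest is 15:00-17:00 at 120 minutes.

120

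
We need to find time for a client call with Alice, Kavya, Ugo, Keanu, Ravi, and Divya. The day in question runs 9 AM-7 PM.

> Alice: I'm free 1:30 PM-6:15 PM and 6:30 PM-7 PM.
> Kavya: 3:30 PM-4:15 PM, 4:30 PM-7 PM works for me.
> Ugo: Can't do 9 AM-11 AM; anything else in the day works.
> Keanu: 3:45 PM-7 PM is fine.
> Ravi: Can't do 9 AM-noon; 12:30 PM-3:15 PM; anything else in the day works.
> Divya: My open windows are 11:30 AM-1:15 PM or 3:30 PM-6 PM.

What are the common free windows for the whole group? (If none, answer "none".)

Alice free: 13:30-18:15, 18:30-19:00.
Kavya free: 15:30-16:15, 16:30-19:00.
Ugo free: 11:00-19:00 (invert busy blocks within the working day).
Keanu free: 15:45-19:00.
Ravi free: 12:00-12:30, 15:15-19:00 (invert busy blocks within the working day).
Divya free: 11:30-13:15, 15:30-18:00.
Alice ∩ Kavya: 15:30-16:15, 16:30-18:15, 18:30-19:00.
Alice ∩ Kavya ∩ Ugo: 15:30-16:15, 16:30-18:15, 18:30-19:00.
Alice ∩ Kavya ∩ Ugo ∩ Keanu: 15:45-16:15, 16:30-18:15, 18:30-19:00.
Alice ∩ Kavya ∩ Ugo ∩ Keanu ∩ Ravi: 15:45-16:15, 16:30-18:15, 18:30-19:00.
Alice ∩ Kavya ∩ Ugo ∩ Keanu ∩ Ravi ∩ Divya: 15:45-16:15, 16:30-18:00.
So the common availability across everyone is 15:45-16:15, 16:30-18:00.

15:45-16:15, 16:30-18:00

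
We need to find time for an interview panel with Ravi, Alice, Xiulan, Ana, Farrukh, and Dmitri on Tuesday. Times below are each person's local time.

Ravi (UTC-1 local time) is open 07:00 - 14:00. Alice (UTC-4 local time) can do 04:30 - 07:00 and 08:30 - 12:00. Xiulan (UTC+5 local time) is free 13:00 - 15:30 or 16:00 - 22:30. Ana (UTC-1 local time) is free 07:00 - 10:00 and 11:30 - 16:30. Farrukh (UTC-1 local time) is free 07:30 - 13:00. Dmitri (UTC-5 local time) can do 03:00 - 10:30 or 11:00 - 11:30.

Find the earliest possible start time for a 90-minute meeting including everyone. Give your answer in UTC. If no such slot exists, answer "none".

08:30

Ravi in UTC: 08:00-15:00 (add 1h to convert from UTC-1).
Alice in UTC: 08:30-11:00, 12:30-16:00 (add 4h to convert from UTC-4).
Xiulan in UTC: 08:00-10:30, 11:00-17:30 (subtract 5h to convert from UTC+5).
Ana in UTC: 08:00-11:00, 12:30-17:30 (add 1h to convert from UTC-1).
Farrukh in UTC: 08:30-14:00 (add 1h to convert from UTC-1).
Dmitri in UTC: 08:00-15:30, 16:00-16:30 (add 5h to convert from UTC-5).
Ravi ∩ Alice: 08:30-11:00, 12:30-15:00.
Ravi ∩ Alice ∩ Xiulan: 08:30-10:30, 12:30-15:00.
Ravi ∩ Alice ∩ Xiulan ∩ Ana: 08:30-10:30, 12:30-15:00.
Ravi ∩ Alice ∩ Xiulan ∩ Ana ∩ Farrukh: 08:30-10:30, 12:30-14:00.
Ravi ∩ Alice ∩ Xiulan ∩ Ana ∩ Farrukh ∩ Dmitri: 08:30-10:30, 12:30-14:00.
The first common window of at least 90 minutes is 08:30-10:30, so the earliest start is 08:30.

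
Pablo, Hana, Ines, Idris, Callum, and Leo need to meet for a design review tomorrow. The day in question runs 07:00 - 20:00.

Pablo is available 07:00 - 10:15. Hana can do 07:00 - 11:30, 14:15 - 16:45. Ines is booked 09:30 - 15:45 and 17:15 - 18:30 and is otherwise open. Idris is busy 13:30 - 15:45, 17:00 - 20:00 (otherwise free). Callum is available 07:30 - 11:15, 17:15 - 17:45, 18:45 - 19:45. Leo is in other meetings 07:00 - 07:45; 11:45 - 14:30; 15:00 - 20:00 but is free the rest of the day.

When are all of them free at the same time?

07:45-09:30

Pablo free: 07:00-10:15.
Hana free: 07:00-11:30, 14:15-16:45.
Ines free: 07:00-09:30, 15:45-17:15, 18:30-20:00 (invert busy blocks within the working day).
Idris free: 07:00-13:30, 15:45-17:00 (invert busy blocks within the working day).
Callum free: 07:30-11:15, 17:15-17:45, 18:45-19:45.
Leo free: 07:45-11:45, 14:30-15:00 (invert busy blocks within the working day).
Pablo ∩ Hana: 07:00-10:15.
Pablo ∩ Hana ∩ Ines: 07:00-09:30.
Pablo ∩ Hana ∩ Ines ∩ Idris: 07:00-09:30.
Pablo ∩ Hana ∩ Ines ∩ Idris ∩ Callum: 07:30-09:30.
Pablo ∩ Hana ∩ Ines ∩ Idris ∩ Callum ∩ Leo: 07:45-09:30.
So the common availability across everyone is 07:45-09:30.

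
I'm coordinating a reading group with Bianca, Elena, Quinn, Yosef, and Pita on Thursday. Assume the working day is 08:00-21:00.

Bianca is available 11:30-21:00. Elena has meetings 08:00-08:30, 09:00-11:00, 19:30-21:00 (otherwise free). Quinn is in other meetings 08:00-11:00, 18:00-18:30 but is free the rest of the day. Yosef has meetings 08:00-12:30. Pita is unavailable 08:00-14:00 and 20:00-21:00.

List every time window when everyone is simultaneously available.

14:00-18:00, 18:30-19:30

Bianca free: 11:30-21:00.
Elena free: 08:30-09:00, 11:00-19:30 (invert busy blocks within the working day).
Quinn free: 11:00-18:00, 18:30-21:00 (invert busy blocks within the working day).
Yosef free: 12:30-21:00 (invert busy blocks within the working day).
Pita free: 14:00-20:00 (invert busy blocks within the working day).
Bianca ∩ Elena: 11:30-19:30.
Bianca ∩ Elena ∩ Quinn: 11:30-18:00, 18:30-19:30.
Bianca ∩ Elena ∩ Quinn ∩ Yosef: 12:30-18:00, 18:30-19:30.
Bianca ∩ Elena ∩ Quinn ∩ Yosef ∩ Pita: 14:00-18:00, 18:30-19:30.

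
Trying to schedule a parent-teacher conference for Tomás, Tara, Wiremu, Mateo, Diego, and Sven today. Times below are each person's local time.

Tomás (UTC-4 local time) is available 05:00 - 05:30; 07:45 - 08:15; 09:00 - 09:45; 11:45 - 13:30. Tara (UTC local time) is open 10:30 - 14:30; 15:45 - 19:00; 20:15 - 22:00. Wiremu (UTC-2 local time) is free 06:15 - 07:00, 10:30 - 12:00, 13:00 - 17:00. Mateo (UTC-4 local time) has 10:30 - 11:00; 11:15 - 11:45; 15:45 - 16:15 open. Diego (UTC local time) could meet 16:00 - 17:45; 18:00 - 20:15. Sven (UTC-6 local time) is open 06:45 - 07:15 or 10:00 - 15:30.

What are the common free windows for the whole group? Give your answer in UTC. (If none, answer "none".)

Tomás in UTC: 09:00-09:30, 11:45-12:15, 13:00-13:45, 15:45-17:30 (add 4h to convert from UTC-4).
Tara in UTC: 10:30-14:30, 15:45-19:00, 20:15-22:00.
Wiremu in UTC: 08:15-09:00, 12:30-14:00, 15:00-19:00 (add 2h to convert from UTC-2).
Mateo in UTC: 14:30-15:00, 15:15-15:45, 19:45-20:15 (add 4h to convert from UTC-4).
Diego in UTC: 16:00-17:45, 18:00-20:15.
Sven in UTC: 12:45-13:15, 16:00-21:30 (add 6h to convert from UTC-6).
Tomás ∩ Tara: 11:45-12:15, 13:00-13:45, 15:45-17:30.
Tomás ∩ Tara ∩ Wiremu: 13:00-13:45, 15:45-17:30.
Tomás ∩ Tara ∩ Wiremu ∩ Mateo: ∅.
Tomás ∩ Tara ∩ Wiremu ∩ Mateo ∩ Diego: ∅.
Tomás ∩ Tara ∩ Wiremu ∩ Mateo ∩ Diego ∩ Sven: ∅.
There is no time when everyone is free.

none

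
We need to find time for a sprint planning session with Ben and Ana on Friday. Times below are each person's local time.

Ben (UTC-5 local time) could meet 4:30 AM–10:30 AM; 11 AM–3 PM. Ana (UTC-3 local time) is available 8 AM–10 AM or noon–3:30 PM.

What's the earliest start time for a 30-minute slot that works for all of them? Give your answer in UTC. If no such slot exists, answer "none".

Ben in UTC: 09:30-15:30, 16:00-20:00 (add 5h to convert from UTC-5).
Ana in UTC: 11:00-13:00, 15:00-18:30 (add 3h to convert from UTC-3).
Ben ∩ Ana: 11:00-13:00, 15:00-15:30, 16:00-18:30.
So the common availability across everyone is 11:00-13:00, 15:00-15:30, 16:00-18:30.
The first common window of at least 30 minutes is 11:00-13:00, so the earliest start is 11:00.

11:00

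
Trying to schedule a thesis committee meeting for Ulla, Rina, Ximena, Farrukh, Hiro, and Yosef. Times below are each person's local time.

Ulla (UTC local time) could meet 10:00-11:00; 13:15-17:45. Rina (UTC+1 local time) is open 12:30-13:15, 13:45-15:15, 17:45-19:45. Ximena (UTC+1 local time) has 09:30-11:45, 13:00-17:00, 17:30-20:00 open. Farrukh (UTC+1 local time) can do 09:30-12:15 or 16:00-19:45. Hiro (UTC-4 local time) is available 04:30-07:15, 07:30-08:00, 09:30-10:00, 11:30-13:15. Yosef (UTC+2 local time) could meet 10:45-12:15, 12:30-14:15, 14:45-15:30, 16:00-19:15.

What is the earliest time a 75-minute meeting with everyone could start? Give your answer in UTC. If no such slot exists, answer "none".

none

Ulla in UTC: 10:00-11:00, 13:15-17:45.
Rina in UTC: 11:30-12:15, 12:45-14:15, 16:45-18:45 (subtract 1h to convert from UTC+1).
Ximena in UTC: 08:30-10:45, 12:00-16:00, 16:30-19:00 (subtract 1h to convert from UTC+1).
Farrukh in UTC: 08:30-11:15, 15:00-18:45 (subtract 1h to convert from UTC+1).
Hiro in UTC: 08:30-11:15, 11:30-12:00, 13:30-14:00, 15:30-17:15 (add 4h to convert from UTC-4).
Yosef in UTC: 08:45-10:15, 10:30-12:15, 12:45-13:30, 14:00-17:15 (subtract 2h to convert from UTC+2).
Ulla ∩ Rina: 13:15-14:15, 16:45-17:45.
Ulla ∩ Rina ∩ Ximena: 13:15-14:15, 16:45-17:45.
Ulla ∩ Rina ∩ Ximena ∩ Farrukh: 16:45-17:45.
Ulla ∩ Rina ∩ Ximena ∩ Farrukh ∩ Hiro: 16:45-17:15.
Ulla ∩ Rina ∩ Ximena ∩ Farrukh ∩ Hiro ∩ Yosef: 16:45-17:15.
So the common availability across everyone is 16:45-17:15.
No common window is at least 75 minutes long.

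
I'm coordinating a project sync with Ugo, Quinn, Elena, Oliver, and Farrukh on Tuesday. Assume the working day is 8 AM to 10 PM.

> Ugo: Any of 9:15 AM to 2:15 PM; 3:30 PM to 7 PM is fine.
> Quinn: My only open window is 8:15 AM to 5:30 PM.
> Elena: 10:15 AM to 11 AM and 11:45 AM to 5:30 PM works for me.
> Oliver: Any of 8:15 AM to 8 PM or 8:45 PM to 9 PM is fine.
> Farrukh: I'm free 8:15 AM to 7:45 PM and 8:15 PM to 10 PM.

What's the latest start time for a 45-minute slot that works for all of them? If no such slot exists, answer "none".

16:45

Ugo ∩ Quinn: 09:15-14:15, 15:30-17:30.
Ugo ∩ Quinn ∩ Elena: 10:15-11:00, 11:45-14:15, 15:30-17:30.
Ugo ∩ Quinn ∩ Elena ∩ Oliver: 10:15-11:00, 11:45-14:15, 15:30-17:30.
Ugo ∩ Quinn ∩ Elena ∩ Oliver ∩ Farrukh: 10:15-11:00, 11:45-14:15, 15:30-17:30.
The last common window of at least 45 minutes is 15:30-17:30; a 45-minute meeting can start as late as 16:45 and still end by 17:30.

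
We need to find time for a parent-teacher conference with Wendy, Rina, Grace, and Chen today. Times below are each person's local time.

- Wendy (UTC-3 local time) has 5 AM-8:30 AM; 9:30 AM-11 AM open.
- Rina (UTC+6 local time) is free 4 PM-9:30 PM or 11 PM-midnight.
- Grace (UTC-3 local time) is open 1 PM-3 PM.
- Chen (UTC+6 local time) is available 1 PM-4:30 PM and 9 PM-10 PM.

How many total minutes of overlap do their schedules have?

Wendy in UTC: 08:00-11:30, 12:30-14:00 (add 3h to convert from UTC-3).
Rina in UTC: 10:00-15:30, 17:00-18:00 (subtract 6h to convert from UTC+6).
Grace in UTC: 16:00-18:00 (add 3h to convert from UTC-3).
Chen in UTC: 07:00-10:30, 15:00-16:00 (subtract 6h to convert from UTC+6).
Wendy ∩ Rina: 10:00-11:30, 12:30-14:00.
Wendy ∩ Rina ∩ Grace: ∅.
Wendy ∩ Rina ∩ Grace ∩ Chen: ∅.
There is no time when everyone is free.
There is no common window, so the total is 0 minutes.

0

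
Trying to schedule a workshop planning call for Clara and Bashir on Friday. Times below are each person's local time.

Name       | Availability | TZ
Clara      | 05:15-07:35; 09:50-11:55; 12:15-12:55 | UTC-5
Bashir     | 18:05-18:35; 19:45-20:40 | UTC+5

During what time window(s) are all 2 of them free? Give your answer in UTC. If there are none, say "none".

14:50-15:40

Clara in UTC: 10:15-12:35, 14:50-16:55, 17:15-17:55 (add 5h to convert from UTC-5).
Bashir in UTC: 13:05-13:35, 14:45-15:40 (subtract 5h to convert from UTC+5).
Clara ∩ Bashir: 14:50-15:40.
Those are the intersection windows.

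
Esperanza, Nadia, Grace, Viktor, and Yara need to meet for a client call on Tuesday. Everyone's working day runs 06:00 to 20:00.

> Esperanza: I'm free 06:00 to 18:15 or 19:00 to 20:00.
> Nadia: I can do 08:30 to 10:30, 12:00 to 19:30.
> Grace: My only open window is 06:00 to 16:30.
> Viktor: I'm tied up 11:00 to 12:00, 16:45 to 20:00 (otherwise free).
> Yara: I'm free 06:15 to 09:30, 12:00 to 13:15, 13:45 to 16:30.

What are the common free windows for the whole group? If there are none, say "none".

08:30-09:30, 12:00-13:15, 13:45-16:30

Esperanza free: 06:00-18:15, 19:00-20:00.
Nadia free: 08:30-10:30, 12:00-19:30.
Grace free: 06:00-16:30.
Viktor free: 06:00-11:00, 12:00-16:45 (invert busy blocks within the working day).
Yara free: 06:15-09:30, 12:00-13:15, 13:45-16:30.
Esperanza ∩ Nadia: 08:30-10:30, 12:00-18:15, 19:00-19:30.
Esperanza ∩ Nadia ∩ Grace: 08:30-10:30, 12:00-16:30.
Esperanza ∩ Nadia ∩ Grace ∩ Viktor: 08:30-10:30, 12:00-16:30.
Esperanza ∩ Nadia ∩ Grace ∩ Viktor ∩ Yara: 08:30-09:30, 12:00-13:15, 13:45-16:30.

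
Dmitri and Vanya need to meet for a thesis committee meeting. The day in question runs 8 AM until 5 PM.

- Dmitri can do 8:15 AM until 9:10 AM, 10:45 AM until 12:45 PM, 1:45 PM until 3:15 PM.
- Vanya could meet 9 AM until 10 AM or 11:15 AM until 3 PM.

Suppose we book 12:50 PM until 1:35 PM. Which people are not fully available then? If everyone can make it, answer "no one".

Dmitri

Dmitri: not fully free for 12:50-13:35. Vanya: free for 12:50-13:35.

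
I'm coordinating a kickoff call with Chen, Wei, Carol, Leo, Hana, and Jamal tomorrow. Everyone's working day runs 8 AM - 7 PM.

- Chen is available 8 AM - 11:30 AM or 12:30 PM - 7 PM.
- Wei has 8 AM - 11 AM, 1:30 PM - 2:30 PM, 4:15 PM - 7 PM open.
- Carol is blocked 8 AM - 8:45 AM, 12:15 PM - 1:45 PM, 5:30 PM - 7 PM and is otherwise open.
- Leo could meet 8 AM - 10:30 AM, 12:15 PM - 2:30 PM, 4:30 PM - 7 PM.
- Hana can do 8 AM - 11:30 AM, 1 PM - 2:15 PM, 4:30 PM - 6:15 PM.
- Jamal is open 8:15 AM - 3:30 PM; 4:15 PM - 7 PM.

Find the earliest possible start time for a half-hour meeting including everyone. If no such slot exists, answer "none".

08:45

Chen free: 08:00-11:30, 12:30-19:00.
Wei free: 08:00-11:00, 13:30-14:30, 16:15-19:00.
Carol free: 08:45-12:15, 13:45-17:30 (invert busy blocks within the working day).
Leo free: 08:00-10:30, 12:15-14:30, 16:30-19:00.
Hana free: 08:00-11:30, 13:00-14:15, 16:30-18:15.
Jamal free: 08:15-15:30, 16:15-19:00.
Chen ∩ Wei: 08:00-11:00, 13:30-14:30, 16:15-19:00.
Chen ∩ Wei ∩ Carol: 08:45-11:00, 13:45-14:30, 16:15-17:30.
Chen ∩ Wei ∩ Carol ∩ Leo: 08:45-10:30, 13:45-14:30, 16:30-17:30.
Chen ∩ Wei ∩ Carol ∩ Leo ∩ Hana: 08:45-10:30, 13:45-14:15, 16:30-17:30.
Chen ∩ Wei ∩ Carol ∩ Leo ∩ Hana ∩ Jamal: 08:45-10:30, 13:45-14:15, 16:30-17:30.
The first common window of at least 30 minutes is 08:45-10:30, so the earliest start is 08:45.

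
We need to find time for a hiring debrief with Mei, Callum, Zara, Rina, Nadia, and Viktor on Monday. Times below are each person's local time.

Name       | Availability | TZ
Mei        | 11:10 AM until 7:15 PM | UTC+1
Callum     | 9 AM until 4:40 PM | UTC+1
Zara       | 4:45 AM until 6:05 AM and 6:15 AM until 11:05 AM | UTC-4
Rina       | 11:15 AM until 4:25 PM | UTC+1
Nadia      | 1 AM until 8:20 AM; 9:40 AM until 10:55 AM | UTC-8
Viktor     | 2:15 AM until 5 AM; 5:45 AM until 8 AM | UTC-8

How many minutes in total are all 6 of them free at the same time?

245

Mei in UTC: 10:10-18:15 (subtract 1h to convert from UTC+1).
Callum in UTC: 08:00-15:40 (subtract 1h to convert from UTC+1).
Zara in UTC: 08:45-10:05, 10:15-15:05 (add 4h to convert from UTC-4).
Rina in UTC: 10:15-15:25 (subtract 1h to convert from UTC+1).
Nadia in UTC: 09:00-16:20, 17:40-18:55 (add 8h to convert from UTC-8).
Viktor in UTC: 10:15-13:00, 13:45-16:00 (add 8h to convert from UTC-8).
Mei ∩ Callum: 10:10-15:40.
Mei ∩ Callum ∩ Zara: 10:15-15:05.
Mei ∩ Callum ∩ Zara ∩ Rina: 10:15-15:05.
Mei ∩ Callum ∩ Zara ∩ Rina ∩ Nadia: 10:15-15:05.
Mei ∩ Callum ∩ Zara ∩ Rina ∩ Nadia ∩ Viktor: 10:15-13:00, 13:45-15:05.
Summing the common windows: 165 + 80 = 245 minutes.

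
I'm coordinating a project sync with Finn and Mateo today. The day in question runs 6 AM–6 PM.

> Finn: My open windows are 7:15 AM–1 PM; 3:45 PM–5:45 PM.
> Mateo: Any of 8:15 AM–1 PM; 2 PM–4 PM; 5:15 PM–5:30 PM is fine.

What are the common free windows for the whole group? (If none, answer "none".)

08:15-13:00, 15:45-16:00, 17:15-17:30

Finn ∩ Mateo: 08:15-13:00, 15:45-16:00, 17:15-17:30.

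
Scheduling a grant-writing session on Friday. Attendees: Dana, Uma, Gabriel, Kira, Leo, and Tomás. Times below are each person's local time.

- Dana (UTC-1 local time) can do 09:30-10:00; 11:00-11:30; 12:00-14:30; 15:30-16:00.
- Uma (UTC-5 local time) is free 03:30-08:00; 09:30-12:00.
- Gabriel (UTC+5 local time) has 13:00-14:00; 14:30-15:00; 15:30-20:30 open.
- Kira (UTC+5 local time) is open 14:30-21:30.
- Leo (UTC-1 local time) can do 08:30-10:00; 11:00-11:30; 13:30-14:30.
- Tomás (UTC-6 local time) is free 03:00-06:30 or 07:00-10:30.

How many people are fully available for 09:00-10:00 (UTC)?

2

Dana in UTC: 10:30-11:00, 12:00-12:30, 13:00-15:30, 16:30-17:00 (add 1h to convert from UTC-1).
Uma in UTC: 08:30-13:00, 14:30-17:00 (add 5h to convert from UTC-5).
Gabriel in UTC: 08:00-09:00, 09:30-10:00, 10:30-15:30 (subtract 5h to convert from UTC+5).
Kira in UTC: 09:30-16:30 (subtract 5h to convert from UTC+5).
Leo in UTC: 09:30-11:00, 12:00-12:30, 14:30-15:30 (add 1h to convert from UTC-1).
Tomás in UTC: 09:00-12:30, 13:00-16:30 (add 6h to convert from UTC-6).
Uma and Tomás can make the full 09:00-10:00 slot — that's 2.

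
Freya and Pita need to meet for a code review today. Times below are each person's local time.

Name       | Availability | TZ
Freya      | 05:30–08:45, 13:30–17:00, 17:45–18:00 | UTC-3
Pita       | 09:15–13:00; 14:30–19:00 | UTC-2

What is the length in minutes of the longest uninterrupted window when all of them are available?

210

Freya in UTC: 08:30-11:45, 16:30-20:00, 20:45-21:00 (add 3h to convert from UTC-3).
Pita in UTC: 11:15-15:00, 16:30-21:00 (add 2h to convert from UTC-2).
Freya ∩ Pita: 11:15-11:45, 16:30-20:00, 20:45-21:00.
The longest is 16:30-20:00 at 210 minutes.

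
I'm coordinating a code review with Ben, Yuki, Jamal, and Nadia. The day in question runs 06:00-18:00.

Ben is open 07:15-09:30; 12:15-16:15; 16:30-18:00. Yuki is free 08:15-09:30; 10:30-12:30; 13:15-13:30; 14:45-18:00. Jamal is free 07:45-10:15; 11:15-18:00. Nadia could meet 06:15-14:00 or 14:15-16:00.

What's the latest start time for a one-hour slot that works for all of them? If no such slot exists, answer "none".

Ben ∩ Yuki: 08:15-09:30, 12:15-12:30, 13:15-13:30, 14:45-16:15, 16:30-18:00.
Ben ∩ Yuki ∩ Jamal: 08:15-09:30, 12:15-12:30, 13:15-13:30, 14:45-16:15, 16:30-18:00.
Ben ∩ Yuki ∩ Jamal ∩ Nadia: 08:15-09:30, 12:15-12:30, 13:15-13:30, 14:45-16:00.
The last common window of at least 60 minutes is 14:45-16:00; a 60-minute meeting can start as late as 15:00 and still end by 16:00.

15:00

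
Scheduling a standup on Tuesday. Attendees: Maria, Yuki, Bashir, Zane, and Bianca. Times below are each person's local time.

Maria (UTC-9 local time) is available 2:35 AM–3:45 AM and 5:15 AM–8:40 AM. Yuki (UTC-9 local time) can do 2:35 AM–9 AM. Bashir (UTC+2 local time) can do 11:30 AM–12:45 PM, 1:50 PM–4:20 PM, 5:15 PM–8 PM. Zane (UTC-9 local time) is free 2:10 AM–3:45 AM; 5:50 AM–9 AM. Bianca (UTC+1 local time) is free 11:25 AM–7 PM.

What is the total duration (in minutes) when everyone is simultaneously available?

200

Maria in UTC: 11:35-12:45, 14:15-17:40 (add 9h to convert from UTC-9).
Yuki in UTC: 11:35-18:00 (add 9h to convert from UTC-9).
Bashir in UTC: 09:30-10:45, 11:50-14:20, 15:15-18:00 (subtract 2h to convert from UTC+2).
Zane in UTC: 11:10-12:45, 14:50-18:00 (add 9h to convert from UTC-9).
Bianca in UTC: 10:25-18:00 (subtract 1h to convert from UTC+1).
Maria ∩ Yuki: 11:35-12:45, 14:15-17:40.
Maria ∩ Yuki ∩ Bashir: 11:50-12:45, 14:15-14:20, 15:15-17:40.
Maria ∩ Yuki ∩ Bashir ∩ Zane: 11:50-12:45, 15:15-17:40.
Maria ∩ Yuki ∩ Bashir ∩ Zane ∩ Bianca: 11:50-12:45, 15:15-17:40.
Summing the common windows: 55 + 145 = 200 minutes.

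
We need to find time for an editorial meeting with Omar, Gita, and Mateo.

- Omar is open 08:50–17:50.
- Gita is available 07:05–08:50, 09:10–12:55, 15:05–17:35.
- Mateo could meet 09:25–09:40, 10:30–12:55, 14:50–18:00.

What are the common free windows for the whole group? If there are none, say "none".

Omar ∩ Gita: 09:10-12:55, 15:05-17:35.
Omar ∩ Gita ∩ Mateo: 09:25-09:40, 10:30-12:55, 15:05-17:35.

09:25-09:40, 10:30-12:55, 15:05-17:35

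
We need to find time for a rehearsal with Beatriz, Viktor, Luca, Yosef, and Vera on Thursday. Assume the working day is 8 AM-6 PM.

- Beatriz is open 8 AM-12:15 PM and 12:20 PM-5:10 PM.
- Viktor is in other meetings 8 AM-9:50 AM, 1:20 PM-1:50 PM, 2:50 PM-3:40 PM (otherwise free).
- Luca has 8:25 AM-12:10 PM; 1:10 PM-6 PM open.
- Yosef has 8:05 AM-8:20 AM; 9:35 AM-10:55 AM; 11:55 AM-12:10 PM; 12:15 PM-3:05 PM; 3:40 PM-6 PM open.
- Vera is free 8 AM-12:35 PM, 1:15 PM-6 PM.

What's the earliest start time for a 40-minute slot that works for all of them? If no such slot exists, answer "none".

09:50

Beatriz free: 08:00-12:15, 12:20-17:10.
Viktor free: 09:50-13:20, 13:50-14:50, 15:40-18:00 (invert busy blocks within the working day).
Luca free: 08:25-12:10, 13:10-18:00.
Yosef free: 08:05-08:20, 09:35-10:55, 11:55-12:10, 12:15-15:05, 15:40-18:00.
Vera free: 08:00-12:35, 13:15-18:00.
Beatriz ∩ Viktor: 09:50-12:15, 12:20-13:20, 13:50-14:50, 15:40-17:10.
Beatriz ∩ Viktor ∩ Luca: 09:50-12:10, 13:10-13:20, 13:50-14:50, 15:40-17:10.
Beatriz ∩ Viktor ∩ Luca ∩ Yosef: 09:50-10:55, 11:55-12:10, 13:10-13:20, 13:50-14:50, 15:40-17:10.
Beatriz ∩ Viktor ∩ Luca ∩ Yosef ∩ Vera: 09:50-10:55, 11:55-12:10, 13:15-13:20, 13:50-14:50, 15:40-17:10.
The first common window of at least 40 minutes is 09:50-10:55, so the earliest start is 09:50.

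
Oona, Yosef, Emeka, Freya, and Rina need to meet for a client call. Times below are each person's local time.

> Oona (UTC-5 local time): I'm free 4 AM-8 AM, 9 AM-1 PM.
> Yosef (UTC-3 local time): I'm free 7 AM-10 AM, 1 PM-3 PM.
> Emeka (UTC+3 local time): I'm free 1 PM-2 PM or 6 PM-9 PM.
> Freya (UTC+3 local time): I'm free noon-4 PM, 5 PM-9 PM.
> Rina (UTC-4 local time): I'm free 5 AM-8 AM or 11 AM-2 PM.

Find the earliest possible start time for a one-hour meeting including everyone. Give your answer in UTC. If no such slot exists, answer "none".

Oona in UTC: 09:00-13:00, 14:00-18:00 (add 5h to convert from UTC-5).
Yosef in UTC: 10:00-13:00, 16:00-18:00 (add 3h to convert from UTC-3).
Emeka in UTC: 10:00-11:00, 15:00-18:00 (subtract 3h to convert from UTC+3).
Freya in UTC: 09:00-13:00, 14:00-18:00 (subtract 3h to convert from UTC+3).
Rina in UTC: 09:00-12:00, 15:00-18:00 (add 4h to convert from UTC-4).
Oona ∩ Yosef: 10:00-13:00, 16:00-18:00.
Oona ∩ Yosef ∩ Emeka: 10:00-11:00, 16:00-18:00.
Oona ∩ Yosef ∩ Emeka ∩ Freya: 10:00-11:00, 16:00-18:00.
Oona ∩ Yosef ∩ Emeka ∩ Freya ∩ Rina: 10:00-11:00, 16:00-18:00.
The first common window of at least 60 minutes is 10:00-11:00, so the earliest start is 10:00.

10:00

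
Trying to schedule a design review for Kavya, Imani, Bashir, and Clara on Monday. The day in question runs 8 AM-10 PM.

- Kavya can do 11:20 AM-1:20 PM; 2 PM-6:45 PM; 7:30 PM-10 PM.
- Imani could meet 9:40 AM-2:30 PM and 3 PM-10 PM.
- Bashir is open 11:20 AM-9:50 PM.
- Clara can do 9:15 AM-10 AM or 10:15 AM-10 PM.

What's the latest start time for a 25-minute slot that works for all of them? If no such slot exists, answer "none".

21:25

Kavya ∩ Imani: 11:20-13:20, 14:00-14:30, 15:00-18:45, 19:30-22:00.
Kavya ∩ Imani ∩ Bashir: 11:20-13:20, 14:00-14:30, 15:00-18:45, 19:30-21:50.
Kavya ∩ Imani ∩ Bashir ∩ Clara: 11:20-13:20, 14:00-14:30, 15:00-18:45, 19:30-21:50.
Those are the intersection windows.
The last common window of at least 25 minutes is 19:30-21:50; a 25-minute meeting can start as late as 21:25 and still end by 21:50.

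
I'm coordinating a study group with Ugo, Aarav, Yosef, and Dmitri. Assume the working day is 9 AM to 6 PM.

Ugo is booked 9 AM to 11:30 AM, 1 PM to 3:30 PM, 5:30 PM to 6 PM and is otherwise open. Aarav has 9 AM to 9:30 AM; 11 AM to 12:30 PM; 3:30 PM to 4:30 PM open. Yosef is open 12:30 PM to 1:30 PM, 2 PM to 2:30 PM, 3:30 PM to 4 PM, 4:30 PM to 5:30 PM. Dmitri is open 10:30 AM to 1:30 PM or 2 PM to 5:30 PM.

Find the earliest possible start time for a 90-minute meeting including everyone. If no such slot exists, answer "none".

Ugo free: 11:30-13:00, 15:30-17:30 (invert busy blocks within the working day).
Aarav free: 09:00-09:30, 11:00-12:30, 15:30-16:30.
Yosef free: 12:30-13:30, 14:00-14:30, 15:30-16:00, 16:30-17:30.
Dmitri free: 10:30-13:30, 14:00-17:30.
Ugo ∩ Aarav: 11:30-12:30, 15:30-16:30.
Ugo ∩ Aarav ∩ Yosef: 15:30-16:00.
Ugo ∩ Aarav ∩ Yosef ∩ Dmitri: 15:30-16:00.
No common window is at least 90 minutes long.

none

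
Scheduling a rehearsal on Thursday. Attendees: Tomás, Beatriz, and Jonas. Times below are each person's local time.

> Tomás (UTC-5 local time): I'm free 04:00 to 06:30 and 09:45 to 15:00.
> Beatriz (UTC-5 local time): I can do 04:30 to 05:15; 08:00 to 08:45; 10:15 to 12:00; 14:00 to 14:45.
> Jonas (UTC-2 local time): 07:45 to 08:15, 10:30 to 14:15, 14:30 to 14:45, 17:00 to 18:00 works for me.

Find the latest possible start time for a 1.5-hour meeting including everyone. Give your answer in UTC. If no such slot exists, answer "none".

Tomás in UTC: 09:00-11:30, 14:45-20:00 (add 5h to convert from UTC-5).
Beatriz in UTC: 09:30-10:15, 13:00-13:45, 15:15-17:00, 19:00-19:45 (add 5h to convert from UTC-5).
Jonas in UTC: 09:45-10:15, 12:30-16:15, 16:30-16:45, 19:00-20:00 (add 2h to convert from UTC-2).
Tomás ∩ Beatriz: 09:30-10:15, 15:15-17:00, 19:00-19:45.
Tomás ∩ Beatriz ∩ Jonas: 09:45-10:15, 15:15-16:15, 16:30-16:45, 19:00-19:45.
No common window is at least 90 minutes long.

none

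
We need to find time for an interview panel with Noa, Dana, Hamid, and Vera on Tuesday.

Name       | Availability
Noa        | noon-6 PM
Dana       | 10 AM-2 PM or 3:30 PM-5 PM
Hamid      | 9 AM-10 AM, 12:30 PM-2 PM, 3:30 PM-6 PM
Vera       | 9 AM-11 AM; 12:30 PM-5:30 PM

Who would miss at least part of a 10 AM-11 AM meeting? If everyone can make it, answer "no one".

Noa: not fully free for 10:00-11:00. Dana: free for 10:00-11:00. Hamid: not fully free for 10:00-11:00. Vera: free for 10:00-11:00.

Hamid, Noa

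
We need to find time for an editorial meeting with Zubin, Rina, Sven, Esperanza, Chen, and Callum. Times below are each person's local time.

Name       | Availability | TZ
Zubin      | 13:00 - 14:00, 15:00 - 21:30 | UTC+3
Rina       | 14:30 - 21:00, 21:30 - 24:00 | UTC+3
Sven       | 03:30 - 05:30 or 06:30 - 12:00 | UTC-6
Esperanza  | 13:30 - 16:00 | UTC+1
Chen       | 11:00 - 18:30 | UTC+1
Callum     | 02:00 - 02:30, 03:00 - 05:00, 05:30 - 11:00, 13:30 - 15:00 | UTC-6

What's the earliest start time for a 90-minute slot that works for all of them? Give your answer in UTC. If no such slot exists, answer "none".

12:30

Zubin in UTC: 10:00-11:00, 12:00-18:30 (subtract 3h to convert from UTC+3).
Rina in UTC: 11:30-18:00, 18:30-21:00 (subtract 3h to convert from UTC+3).
Sven in UTC: 09:30-11:30, 12:30-18:00 (add 6h to convert from UTC-6).
Esperanza in UTC: 12:30-15:00 (subtract 1h to convert from UTC+1).
Chen in UTC: 10:00-17:30 (subtract 1h to convert from UTC+1).
Callum in UTC: 08:00-08:30, 09:00-11:00, 11:30-17:00, 19:30-21:00 (add 6h to convert from UTC-6).
Zubin ∩ Rina: 12:00-18:00.
Zubin ∩ Rina ∩ Sven: 12:30-18:00.
Zubin ∩ Rina ∩ Sven ∩ Esperanza: 12:30-15:00.
Zubin ∩ Rina ∩ Sven ∩ Esperanza ∩ Chen: 12:30-15:00.
Zubin ∩ Rina ∩ Sven ∩ Esperanza ∩ Chen ∩ Callum: 12:30-15:00.
The first common window of at least 90 minutes is 12:30-15:00, so the earliest start is 12:30.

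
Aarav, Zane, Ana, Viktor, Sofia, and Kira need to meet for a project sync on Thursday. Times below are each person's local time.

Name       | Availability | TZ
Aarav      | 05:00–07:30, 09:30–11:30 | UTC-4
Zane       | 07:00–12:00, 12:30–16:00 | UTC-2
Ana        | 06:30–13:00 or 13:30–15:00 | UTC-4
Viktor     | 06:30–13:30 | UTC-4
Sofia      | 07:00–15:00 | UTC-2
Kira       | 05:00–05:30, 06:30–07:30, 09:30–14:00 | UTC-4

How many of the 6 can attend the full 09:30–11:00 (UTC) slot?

Aarav in UTC: 09:00-11:30, 13:30-15:30 (add 4h to convert from UTC-4).
Zane in UTC: 09:00-14:00, 14:30-18:00 (add 2h to convert from UTC-2).
Ana in UTC: 10:30-17:00, 17:30-19:00 (add 4h to convert from UTC-4).
Viktor in UTC: 10:30-17:30 (add 4h to convert from UTC-4).
Sofia in UTC: 09:00-17:00 (add 2h to convert from UTC-2).
Kira in UTC: 09:00-09:30, 10:30-11:30, 13:30-18:00 (add 4h to convert from UTC-4).
Aarav, Zane, and Sofia can make the full 09:30-11:00 slot — that's 3.

3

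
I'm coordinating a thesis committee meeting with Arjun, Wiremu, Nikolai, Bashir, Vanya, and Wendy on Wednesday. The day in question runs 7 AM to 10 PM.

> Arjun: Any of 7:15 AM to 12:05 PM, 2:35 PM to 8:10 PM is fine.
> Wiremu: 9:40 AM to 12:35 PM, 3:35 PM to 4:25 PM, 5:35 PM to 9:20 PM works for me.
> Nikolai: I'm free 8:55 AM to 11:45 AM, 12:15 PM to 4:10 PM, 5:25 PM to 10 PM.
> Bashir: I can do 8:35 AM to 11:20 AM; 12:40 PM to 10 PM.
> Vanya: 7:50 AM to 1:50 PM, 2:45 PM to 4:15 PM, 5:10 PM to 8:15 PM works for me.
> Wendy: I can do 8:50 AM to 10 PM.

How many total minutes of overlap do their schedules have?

290

Arjun ∩ Wiremu: 09:40-12:05, 15:35-16:25, 17:35-20:10.
Arjun ∩ Wiremu ∩ Nikolai: 09:40-11:45, 15:35-16:10, 17:35-20:10.
Arjun ∩ Wiremu ∩ Nikolai ∩ Bashir: 09:40-11:20, 15:35-16:10, 17:35-20:10.
Arjun ∩ Wiremu ∩ Nikolai ∩ Bashir ∩ Vanya: 09:40-11:20, 15:35-16:10, 17:35-20:10.
Arjun ∩ Wiremu ∩ Nikolai ∩ Bashir ∩ Vanya ∩ Wendy: 09:40-11:20, 15:35-16:10, 17:35-20:10.
So the common availability across everyone is 09:40-11:20, 15:35-16:10, 17:35-20:10.
Summing the common windows: 100 + 35 + 155 = 290 minutes.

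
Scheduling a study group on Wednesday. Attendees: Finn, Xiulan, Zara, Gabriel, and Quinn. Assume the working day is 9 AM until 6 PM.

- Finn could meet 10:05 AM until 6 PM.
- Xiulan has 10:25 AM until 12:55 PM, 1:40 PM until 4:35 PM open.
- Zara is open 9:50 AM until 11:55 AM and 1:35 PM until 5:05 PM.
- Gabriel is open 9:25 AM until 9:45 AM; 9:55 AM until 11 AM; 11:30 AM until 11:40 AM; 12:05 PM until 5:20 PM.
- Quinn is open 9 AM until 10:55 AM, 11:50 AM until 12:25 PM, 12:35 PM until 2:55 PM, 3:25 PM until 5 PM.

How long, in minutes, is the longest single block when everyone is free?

Finn ∩ Xiulan: 10:25-12:55, 13:40-16:35.
Finn ∩ Xiulan ∩ Zara: 10:25-11:55, 13:40-16:35.
Finn ∩ Xiulan ∩ Zara ∩ Gabriel: 10:25-11:00, 11:30-11:40, 13:40-16:35.
Finn ∩ Xiulan ∩ Zara ∩ Gabriel ∩ Quinn: 10:25-10:55, 13:40-14:55, 15:25-16:35.
So the common availability across everyone is 10:25-10:55, 13:40-14:55, 15:25-16:35.
The longest is 13:40-14:55 at 75 minutes.

75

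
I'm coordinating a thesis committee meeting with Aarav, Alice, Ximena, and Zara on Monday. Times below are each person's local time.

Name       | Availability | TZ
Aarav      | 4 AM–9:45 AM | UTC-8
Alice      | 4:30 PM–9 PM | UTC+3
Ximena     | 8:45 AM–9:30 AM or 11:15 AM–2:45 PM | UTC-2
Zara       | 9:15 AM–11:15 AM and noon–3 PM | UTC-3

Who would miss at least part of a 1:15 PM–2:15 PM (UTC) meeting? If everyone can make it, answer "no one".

Alice

Aarav in UTC: 12:00-17:45 (add 8h to convert from UTC-8).
Alice in UTC: 13:30-18:00 (subtract 3h to convert from UTC+3).
Ximena in UTC: 10:45-11:30, 13:15-16:45 (add 2h to convert from UTC-2).
Zara in UTC: 12:15-14:15, 15:00-18:00 (add 3h to convert from UTC-3).
Aarav: free for 13:15-14:15. Alice: not fully free for 13:15-14:15. Ximena: free for 13:15-14:15. Zara: free for 13:15-14:15.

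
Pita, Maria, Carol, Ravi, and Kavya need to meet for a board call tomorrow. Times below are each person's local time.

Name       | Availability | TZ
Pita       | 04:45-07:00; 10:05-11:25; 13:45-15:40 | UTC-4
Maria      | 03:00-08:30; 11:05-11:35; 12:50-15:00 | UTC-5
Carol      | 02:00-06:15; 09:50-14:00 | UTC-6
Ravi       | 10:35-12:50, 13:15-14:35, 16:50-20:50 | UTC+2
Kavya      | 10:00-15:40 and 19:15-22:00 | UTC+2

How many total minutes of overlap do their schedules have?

185

Pita in UTC: 08:45-11:00, 14:05-15:25, 17:45-19:40 (add 4h to convert from UTC-4).
Maria in UTC: 08:00-13:30, 16:05-16:35, 17:50-20:00 (add 5h to convert from UTC-5).
Carol in UTC: 08:00-12:15, 15:50-20:00 (add 6h to convert from UTC-6).
Ravi in UTC: 08:35-10:50, 11:15-12:35, 14:50-18:50 (subtract 2h to convert from UTC+2).
Kavya in UTC: 08:00-13:40, 17:15-20:00 (subtract 2h to convert from UTC+2).
Pita ∩ Maria: 08:45-11:00, 17:50-19:40.
Pita ∩ Maria ∩ Carol: 08:45-11:00, 17:50-19:40.
Pita ∩ Maria ∩ Carol ∩ Ravi: 08:45-10:50, 17:50-18:50.
Pita ∩ Maria ∩ Carol ∩ Ravi ∩ Kavya: 08:45-10:50, 17:50-18:50.
Those are the intersection windows.
Summing the common windows: 125 + 60 = 185 minutes.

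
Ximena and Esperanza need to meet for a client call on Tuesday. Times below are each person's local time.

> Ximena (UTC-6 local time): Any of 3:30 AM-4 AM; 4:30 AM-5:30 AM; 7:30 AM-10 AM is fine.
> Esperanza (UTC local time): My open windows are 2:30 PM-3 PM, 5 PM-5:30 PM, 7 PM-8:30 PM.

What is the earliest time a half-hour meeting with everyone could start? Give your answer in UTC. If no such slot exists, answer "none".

14:30

Ximena in UTC: 09:30-10:00, 10:30-11:30, 13:30-16:00 (add 6h to convert from UTC-6).
Esperanza in UTC: 14:30-15:00, 17:00-17:30, 19:00-20:30.
Ximena ∩ Esperanza: 14:30-15:00.
The first common window of at least 30 minutes is 14:30-15:00, so the earliest start is 14:30.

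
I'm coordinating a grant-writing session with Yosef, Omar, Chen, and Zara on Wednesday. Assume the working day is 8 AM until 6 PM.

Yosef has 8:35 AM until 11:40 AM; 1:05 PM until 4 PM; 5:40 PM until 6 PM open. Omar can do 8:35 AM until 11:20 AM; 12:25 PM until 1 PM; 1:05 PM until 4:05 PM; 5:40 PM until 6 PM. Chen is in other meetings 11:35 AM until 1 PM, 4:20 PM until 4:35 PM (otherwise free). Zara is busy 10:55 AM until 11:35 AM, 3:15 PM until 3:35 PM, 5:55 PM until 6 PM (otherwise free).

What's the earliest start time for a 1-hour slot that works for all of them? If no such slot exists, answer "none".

08:35

Yosef free: 08:35-11:40, 13:05-16:00, 17:40-18:00.
Omar free: 08:35-11:20, 12:25-13:00, 13:05-16:05, 17:40-18:00.
Chen free: 08:00-11:35, 13:00-16:20, 16:35-18:00 (invert busy blocks within the working day).
Zara free: 08:00-10:55, 11:35-15:15, 15:35-17:55 (invert busy blocks within the working day).
Yosef ∩ Omar: 08:35-11:20, 13:05-16:00, 17:40-18:00.
Yosef ∩ Omar ∩ Chen: 08:35-11:20, 13:05-16:00, 17:40-18:00.
Yosef ∩ Omar ∩ Chen ∩ Zara: 08:35-10:55, 13:05-15:15, 15:35-16:00, 17:40-17:55.
The first common window of at least 60 minutes is 08:35-10:55, so the earliest start is 08:35.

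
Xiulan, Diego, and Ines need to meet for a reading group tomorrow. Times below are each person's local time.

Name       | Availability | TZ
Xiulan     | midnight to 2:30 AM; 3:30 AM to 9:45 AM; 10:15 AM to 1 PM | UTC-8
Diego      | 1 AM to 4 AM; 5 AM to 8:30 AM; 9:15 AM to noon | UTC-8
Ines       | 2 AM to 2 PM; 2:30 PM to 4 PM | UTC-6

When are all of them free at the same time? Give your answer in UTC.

09:00-10:30, 11:30-12:00, 13:00-16:30, 17:15-17:45, 18:15-20:00

Xiulan in UTC: 08:00-10:30, 11:30-17:45, 18:15-21:00 (add 8h to convert from UTC-8).
Diego in UTC: 09:00-12:00, 13:00-16:30, 17:15-20:00 (add 8h to convert from UTC-8).
Ines in UTC: 08:00-20:00, 20:30-22:00 (add 6h to convert from UTC-6).
Xiulan ∩ Diego: 09:00-10:30, 11:30-12:00, 13:00-16:30, 17:15-17:45, 18:15-20:00.
Xiulan ∩ Diego ∩ Ines: 09:00-10:30, 11:30-12:00, 13:00-16:30, 17:15-17:45, 18:15-20:00.
So the common availability across everyone is 09:00-10:30, 11:30-12:00, 13:00-16:30, 17:15-17:45, 18:15-20:00.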